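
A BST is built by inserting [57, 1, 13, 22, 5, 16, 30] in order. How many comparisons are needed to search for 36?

Search path for 36: 57 -> 1 -> 13 -> 22 -> 30
Found: False
Comparisons: 5


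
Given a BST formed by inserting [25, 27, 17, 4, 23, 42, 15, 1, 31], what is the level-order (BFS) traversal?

Tree insertion order: [25, 27, 17, 4, 23, 42, 15, 1, 31]
Tree (level-order array): [25, 17, 27, 4, 23, None, 42, 1, 15, None, None, 31]
BFS from the root, enqueuing left then right child of each popped node:
  queue [25] -> pop 25, enqueue [17, 27], visited so far: [25]
  queue [17, 27] -> pop 17, enqueue [4, 23], visited so far: [25, 17]
  queue [27, 4, 23] -> pop 27, enqueue [42], visited so far: [25, 17, 27]
  queue [4, 23, 42] -> pop 4, enqueue [1, 15], visited so far: [25, 17, 27, 4]
  queue [23, 42, 1, 15] -> pop 23, enqueue [none], visited so far: [25, 17, 27, 4, 23]
  queue [42, 1, 15] -> pop 42, enqueue [31], visited so far: [25, 17, 27, 4, 23, 42]
  queue [1, 15, 31] -> pop 1, enqueue [none], visited so far: [25, 17, 27, 4, 23, 42, 1]
  queue [15, 31] -> pop 15, enqueue [none], visited so far: [25, 17, 27, 4, 23, 42, 1, 15]
  queue [31] -> pop 31, enqueue [none], visited so far: [25, 17, 27, 4, 23, 42, 1, 15, 31]
Result: [25, 17, 27, 4, 23, 42, 1, 15, 31]


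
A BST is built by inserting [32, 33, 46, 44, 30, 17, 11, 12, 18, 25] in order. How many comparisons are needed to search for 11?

Search path for 11: 32 -> 30 -> 17 -> 11
Found: True
Comparisons: 4


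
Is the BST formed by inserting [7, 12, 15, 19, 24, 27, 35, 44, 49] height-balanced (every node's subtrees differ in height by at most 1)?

Tree (level-order array): [7, None, 12, None, 15, None, 19, None, 24, None, 27, None, 35, None, 44, None, 49]
Definition: a tree is height-balanced if, at every node, |h(left) - h(right)| <= 1 (empty subtree has height -1).
Bottom-up per-node check:
  node 49: h_left=-1, h_right=-1, diff=0 [OK], height=0
  node 44: h_left=-1, h_right=0, diff=1 [OK], height=1
  node 35: h_left=-1, h_right=1, diff=2 [FAIL (|-1-1|=2 > 1)], height=2
  node 27: h_left=-1, h_right=2, diff=3 [FAIL (|-1-2|=3 > 1)], height=3
  node 24: h_left=-1, h_right=3, diff=4 [FAIL (|-1-3|=4 > 1)], height=4
  node 19: h_left=-1, h_right=4, diff=5 [FAIL (|-1-4|=5 > 1)], height=5
  node 15: h_left=-1, h_right=5, diff=6 [FAIL (|-1-5|=6 > 1)], height=6
  node 12: h_left=-1, h_right=6, diff=7 [FAIL (|-1-6|=7 > 1)], height=7
  node 7: h_left=-1, h_right=7, diff=8 [FAIL (|-1-7|=8 > 1)], height=8
Node 35 violates the condition: |-1 - 1| = 2 > 1.
Result: Not balanced


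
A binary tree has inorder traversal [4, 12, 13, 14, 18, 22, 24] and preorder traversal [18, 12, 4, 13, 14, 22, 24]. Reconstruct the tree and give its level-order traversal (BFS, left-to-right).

Inorder:  [4, 12, 13, 14, 18, 22, 24]
Preorder: [18, 12, 4, 13, 14, 22, 24]
Algorithm: preorder visits root first, so consume preorder in order;
for each root, split the current inorder slice at that value into
left-subtree inorder and right-subtree inorder, then recurse.
Recursive splits:
  root=18; inorder splits into left=[4, 12, 13, 14], right=[22, 24]
  root=12; inorder splits into left=[4], right=[13, 14]
  root=4; inorder splits into left=[], right=[]
  root=13; inorder splits into left=[], right=[14]
  root=14; inorder splits into left=[], right=[]
  root=22; inorder splits into left=[], right=[24]
  root=24; inorder splits into left=[], right=[]
Reconstructed level-order: [18, 12, 22, 4, 13, 24, 14]


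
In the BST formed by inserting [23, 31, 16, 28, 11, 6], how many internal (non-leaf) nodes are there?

Tree built from: [23, 31, 16, 28, 11, 6]
Tree (level-order array): [23, 16, 31, 11, None, 28, None, 6]
Rule: An internal node has at least one child.
Per-node child counts:
  node 23: 2 child(ren)
  node 16: 1 child(ren)
  node 11: 1 child(ren)
  node 6: 0 child(ren)
  node 31: 1 child(ren)
  node 28: 0 child(ren)
Matching nodes: [23, 16, 11, 31]
Count of internal (non-leaf) nodes: 4


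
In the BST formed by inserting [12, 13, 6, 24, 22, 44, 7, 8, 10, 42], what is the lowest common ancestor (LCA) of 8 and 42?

Tree insertion order: [12, 13, 6, 24, 22, 44, 7, 8, 10, 42]
Tree (level-order array): [12, 6, 13, None, 7, None, 24, None, 8, 22, 44, None, 10, None, None, 42]
In a BST, the LCA of p=8, q=42 is the first node v on the
root-to-leaf path with p <= v <= q (go left if both < v, right if both > v).
Walk from root:
  at 12: 8 <= 12 <= 42, this is the LCA
LCA = 12


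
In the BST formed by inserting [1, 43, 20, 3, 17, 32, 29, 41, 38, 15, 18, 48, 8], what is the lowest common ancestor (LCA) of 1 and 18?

Tree insertion order: [1, 43, 20, 3, 17, 32, 29, 41, 38, 15, 18, 48, 8]
Tree (level-order array): [1, None, 43, 20, 48, 3, 32, None, None, None, 17, 29, 41, 15, 18, None, None, 38, None, 8]
In a BST, the LCA of p=1, q=18 is the first node v on the
root-to-leaf path with p <= v <= q (go left if both < v, right if both > v).
Walk from root:
  at 1: 1 <= 1 <= 18, this is the LCA
LCA = 1


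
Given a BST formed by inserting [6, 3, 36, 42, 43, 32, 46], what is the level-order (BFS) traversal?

Tree insertion order: [6, 3, 36, 42, 43, 32, 46]
Tree (level-order array): [6, 3, 36, None, None, 32, 42, None, None, None, 43, None, 46]
BFS from the root, enqueuing left then right child of each popped node:
  queue [6] -> pop 6, enqueue [3, 36], visited so far: [6]
  queue [3, 36] -> pop 3, enqueue [none], visited so far: [6, 3]
  queue [36] -> pop 36, enqueue [32, 42], visited so far: [6, 3, 36]
  queue [32, 42] -> pop 32, enqueue [none], visited so far: [6, 3, 36, 32]
  queue [42] -> pop 42, enqueue [43], visited so far: [6, 3, 36, 32, 42]
  queue [43] -> pop 43, enqueue [46], visited so far: [6, 3, 36, 32, 42, 43]
  queue [46] -> pop 46, enqueue [none], visited so far: [6, 3, 36, 32, 42, 43, 46]
Result: [6, 3, 36, 32, 42, 43, 46]


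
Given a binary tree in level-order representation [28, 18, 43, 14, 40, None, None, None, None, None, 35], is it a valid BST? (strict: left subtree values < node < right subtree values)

Level-order array: [28, 18, 43, 14, 40, None, None, None, None, None, 35]
Validate using subtree bounds (lo, hi): at each node, require lo < value < hi,
then recurse left with hi=value and right with lo=value.
Preorder trace (stopping at first violation):
  at node 28 with bounds (-inf, +inf): OK
  at node 18 with bounds (-inf, 28): OK
  at node 14 with bounds (-inf, 18): OK
  at node 40 with bounds (18, 28): VIOLATION
Node 40 violates its bound: not (18 < 40 < 28).
Result: Not a valid BST


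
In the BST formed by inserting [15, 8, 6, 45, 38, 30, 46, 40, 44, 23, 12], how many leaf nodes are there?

Tree built from: [15, 8, 6, 45, 38, 30, 46, 40, 44, 23, 12]
Tree (level-order array): [15, 8, 45, 6, 12, 38, 46, None, None, None, None, 30, 40, None, None, 23, None, None, 44]
Rule: A leaf has 0 children.
Per-node child counts:
  node 15: 2 child(ren)
  node 8: 2 child(ren)
  node 6: 0 child(ren)
  node 12: 0 child(ren)
  node 45: 2 child(ren)
  node 38: 2 child(ren)
  node 30: 1 child(ren)
  node 23: 0 child(ren)
  node 40: 1 child(ren)
  node 44: 0 child(ren)
  node 46: 0 child(ren)
Matching nodes: [6, 12, 23, 44, 46]
Count of leaf nodes: 5


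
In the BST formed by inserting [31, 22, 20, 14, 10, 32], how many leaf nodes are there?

Tree built from: [31, 22, 20, 14, 10, 32]
Tree (level-order array): [31, 22, 32, 20, None, None, None, 14, None, 10]
Rule: A leaf has 0 children.
Per-node child counts:
  node 31: 2 child(ren)
  node 22: 1 child(ren)
  node 20: 1 child(ren)
  node 14: 1 child(ren)
  node 10: 0 child(ren)
  node 32: 0 child(ren)
Matching nodes: [10, 32]
Count of leaf nodes: 2


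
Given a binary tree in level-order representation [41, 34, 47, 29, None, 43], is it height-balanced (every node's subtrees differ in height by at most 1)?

Tree (level-order array): [41, 34, 47, 29, None, 43]
Definition: a tree is height-balanced if, at every node, |h(left) - h(right)| <= 1 (empty subtree has height -1).
Bottom-up per-node check:
  node 29: h_left=-1, h_right=-1, diff=0 [OK], height=0
  node 34: h_left=0, h_right=-1, diff=1 [OK], height=1
  node 43: h_left=-1, h_right=-1, diff=0 [OK], height=0
  node 47: h_left=0, h_right=-1, diff=1 [OK], height=1
  node 41: h_left=1, h_right=1, diff=0 [OK], height=2
All nodes satisfy the balance condition.
Result: Balanced


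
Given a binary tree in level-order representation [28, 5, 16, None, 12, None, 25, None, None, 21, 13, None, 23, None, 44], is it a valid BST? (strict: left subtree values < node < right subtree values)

Level-order array: [28, 5, 16, None, 12, None, 25, None, None, 21, 13, None, 23, None, 44]
Validate using subtree bounds (lo, hi): at each node, require lo < value < hi,
then recurse left with hi=value and right with lo=value.
Preorder trace (stopping at first violation):
  at node 28 with bounds (-inf, +inf): OK
  at node 5 with bounds (-inf, 28): OK
  at node 12 with bounds (5, 28): OK
  at node 16 with bounds (28, +inf): VIOLATION
Node 16 violates its bound: not (28 < 16 < +inf).
Result: Not a valid BST


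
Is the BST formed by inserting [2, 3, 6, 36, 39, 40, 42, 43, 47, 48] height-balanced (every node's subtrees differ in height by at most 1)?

Tree (level-order array): [2, None, 3, None, 6, None, 36, None, 39, None, 40, None, 42, None, 43, None, 47, None, 48]
Definition: a tree is height-balanced if, at every node, |h(left) - h(right)| <= 1 (empty subtree has height -1).
Bottom-up per-node check:
  node 48: h_left=-1, h_right=-1, diff=0 [OK], height=0
  node 47: h_left=-1, h_right=0, diff=1 [OK], height=1
  node 43: h_left=-1, h_right=1, diff=2 [FAIL (|-1-1|=2 > 1)], height=2
  node 42: h_left=-1, h_right=2, diff=3 [FAIL (|-1-2|=3 > 1)], height=3
  node 40: h_left=-1, h_right=3, diff=4 [FAIL (|-1-3|=4 > 1)], height=4
  node 39: h_left=-1, h_right=4, diff=5 [FAIL (|-1-4|=5 > 1)], height=5
  node 36: h_left=-1, h_right=5, diff=6 [FAIL (|-1-5|=6 > 1)], height=6
  node 6: h_left=-1, h_right=6, diff=7 [FAIL (|-1-6|=7 > 1)], height=7
  node 3: h_left=-1, h_right=7, diff=8 [FAIL (|-1-7|=8 > 1)], height=8
  node 2: h_left=-1, h_right=8, diff=9 [FAIL (|-1-8|=9 > 1)], height=9
Node 43 violates the condition: |-1 - 1| = 2 > 1.
Result: Not balanced


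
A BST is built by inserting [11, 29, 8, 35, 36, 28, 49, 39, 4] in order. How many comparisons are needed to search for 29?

Search path for 29: 11 -> 29
Found: True
Comparisons: 2


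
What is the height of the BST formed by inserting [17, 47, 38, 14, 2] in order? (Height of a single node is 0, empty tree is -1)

Insertion order: [17, 47, 38, 14, 2]
Tree (level-order array): [17, 14, 47, 2, None, 38]
Compute height bottom-up (empty subtree = -1):
  height(2) = 1 + max(-1, -1) = 0
  height(14) = 1 + max(0, -1) = 1
  height(38) = 1 + max(-1, -1) = 0
  height(47) = 1 + max(0, -1) = 1
  height(17) = 1 + max(1, 1) = 2
Height = 2


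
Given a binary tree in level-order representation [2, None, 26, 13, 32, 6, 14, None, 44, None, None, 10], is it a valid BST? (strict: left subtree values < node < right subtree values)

Level-order array: [2, None, 26, 13, 32, 6, 14, None, 44, None, None, 10]
Validate using subtree bounds (lo, hi): at each node, require lo < value < hi,
then recurse left with hi=value and right with lo=value.
Preorder trace (stopping at first violation):
  at node 2 with bounds (-inf, +inf): OK
  at node 26 with bounds (2, +inf): OK
  at node 13 with bounds (2, 26): OK
  at node 6 with bounds (2, 13): OK
  at node 14 with bounds (13, 26): OK
  at node 10 with bounds (13, 14): VIOLATION
Node 10 violates its bound: not (13 < 10 < 14).
Result: Not a valid BST


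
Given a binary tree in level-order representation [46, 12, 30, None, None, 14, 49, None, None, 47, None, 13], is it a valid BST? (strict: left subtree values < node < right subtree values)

Level-order array: [46, 12, 30, None, None, 14, 49, None, None, 47, None, 13]
Validate using subtree bounds (lo, hi): at each node, require lo < value < hi,
then recurse left with hi=value and right with lo=value.
Preorder trace (stopping at first violation):
  at node 46 with bounds (-inf, +inf): OK
  at node 12 with bounds (-inf, 46): OK
  at node 30 with bounds (46, +inf): VIOLATION
Node 30 violates its bound: not (46 < 30 < +inf).
Result: Not a valid BST


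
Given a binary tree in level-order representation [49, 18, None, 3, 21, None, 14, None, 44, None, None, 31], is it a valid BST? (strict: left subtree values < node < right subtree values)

Level-order array: [49, 18, None, 3, 21, None, 14, None, 44, None, None, 31]
Validate using subtree bounds (lo, hi): at each node, require lo < value < hi,
then recurse left with hi=value and right with lo=value.
Preorder trace (stopping at first violation):
  at node 49 with bounds (-inf, +inf): OK
  at node 18 with bounds (-inf, 49): OK
  at node 3 with bounds (-inf, 18): OK
  at node 14 with bounds (3, 18): OK
  at node 21 with bounds (18, 49): OK
  at node 44 with bounds (21, 49): OK
  at node 31 with bounds (21, 44): OK
No violation found at any node.
Result: Valid BST


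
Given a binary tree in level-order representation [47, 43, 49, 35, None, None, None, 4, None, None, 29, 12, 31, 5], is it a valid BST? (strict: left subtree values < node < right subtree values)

Level-order array: [47, 43, 49, 35, None, None, None, 4, None, None, 29, 12, 31, 5]
Validate using subtree bounds (lo, hi): at each node, require lo < value < hi,
then recurse left with hi=value and right with lo=value.
Preorder trace (stopping at first violation):
  at node 47 with bounds (-inf, +inf): OK
  at node 43 with bounds (-inf, 47): OK
  at node 35 with bounds (-inf, 43): OK
  at node 4 with bounds (-inf, 35): OK
  at node 29 with bounds (4, 35): OK
  at node 12 with bounds (4, 29): OK
  at node 5 with bounds (4, 12): OK
  at node 31 with bounds (29, 35): OK
  at node 49 with bounds (47, +inf): OK
No violation found at any node.
Result: Valid BST


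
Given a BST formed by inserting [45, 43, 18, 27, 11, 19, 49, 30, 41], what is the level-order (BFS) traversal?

Tree insertion order: [45, 43, 18, 27, 11, 19, 49, 30, 41]
Tree (level-order array): [45, 43, 49, 18, None, None, None, 11, 27, None, None, 19, 30, None, None, None, 41]
BFS from the root, enqueuing left then right child of each popped node:
  queue [45] -> pop 45, enqueue [43, 49], visited so far: [45]
  queue [43, 49] -> pop 43, enqueue [18], visited so far: [45, 43]
  queue [49, 18] -> pop 49, enqueue [none], visited so far: [45, 43, 49]
  queue [18] -> pop 18, enqueue [11, 27], visited so far: [45, 43, 49, 18]
  queue [11, 27] -> pop 11, enqueue [none], visited so far: [45, 43, 49, 18, 11]
  queue [27] -> pop 27, enqueue [19, 30], visited so far: [45, 43, 49, 18, 11, 27]
  queue [19, 30] -> pop 19, enqueue [none], visited so far: [45, 43, 49, 18, 11, 27, 19]
  queue [30] -> pop 30, enqueue [41], visited so far: [45, 43, 49, 18, 11, 27, 19, 30]
  queue [41] -> pop 41, enqueue [none], visited so far: [45, 43, 49, 18, 11, 27, 19, 30, 41]
Result: [45, 43, 49, 18, 11, 27, 19, 30, 41]


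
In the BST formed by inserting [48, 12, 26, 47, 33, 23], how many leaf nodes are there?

Tree built from: [48, 12, 26, 47, 33, 23]
Tree (level-order array): [48, 12, None, None, 26, 23, 47, None, None, 33]
Rule: A leaf has 0 children.
Per-node child counts:
  node 48: 1 child(ren)
  node 12: 1 child(ren)
  node 26: 2 child(ren)
  node 23: 0 child(ren)
  node 47: 1 child(ren)
  node 33: 0 child(ren)
Matching nodes: [23, 33]
Count of leaf nodes: 2


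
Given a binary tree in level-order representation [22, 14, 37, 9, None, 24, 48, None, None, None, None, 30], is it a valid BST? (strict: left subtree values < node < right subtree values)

Level-order array: [22, 14, 37, 9, None, 24, 48, None, None, None, None, 30]
Validate using subtree bounds (lo, hi): at each node, require lo < value < hi,
then recurse left with hi=value and right with lo=value.
Preorder trace (stopping at first violation):
  at node 22 with bounds (-inf, +inf): OK
  at node 14 with bounds (-inf, 22): OK
  at node 9 with bounds (-inf, 14): OK
  at node 37 with bounds (22, +inf): OK
  at node 24 with bounds (22, 37): OK
  at node 48 with bounds (37, +inf): OK
  at node 30 with bounds (37, 48): VIOLATION
Node 30 violates its bound: not (37 < 30 < 48).
Result: Not a valid BST


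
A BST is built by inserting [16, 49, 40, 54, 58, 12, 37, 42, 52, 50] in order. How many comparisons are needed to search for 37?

Search path for 37: 16 -> 49 -> 40 -> 37
Found: True
Comparisons: 4


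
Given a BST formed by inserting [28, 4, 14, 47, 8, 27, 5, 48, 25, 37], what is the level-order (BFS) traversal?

Tree insertion order: [28, 4, 14, 47, 8, 27, 5, 48, 25, 37]
Tree (level-order array): [28, 4, 47, None, 14, 37, 48, 8, 27, None, None, None, None, 5, None, 25]
BFS from the root, enqueuing left then right child of each popped node:
  queue [28] -> pop 28, enqueue [4, 47], visited so far: [28]
  queue [4, 47] -> pop 4, enqueue [14], visited so far: [28, 4]
  queue [47, 14] -> pop 47, enqueue [37, 48], visited so far: [28, 4, 47]
  queue [14, 37, 48] -> pop 14, enqueue [8, 27], visited so far: [28, 4, 47, 14]
  queue [37, 48, 8, 27] -> pop 37, enqueue [none], visited so far: [28, 4, 47, 14, 37]
  queue [48, 8, 27] -> pop 48, enqueue [none], visited so far: [28, 4, 47, 14, 37, 48]
  queue [8, 27] -> pop 8, enqueue [5], visited so far: [28, 4, 47, 14, 37, 48, 8]
  queue [27, 5] -> pop 27, enqueue [25], visited so far: [28, 4, 47, 14, 37, 48, 8, 27]
  queue [5, 25] -> pop 5, enqueue [none], visited so far: [28, 4, 47, 14, 37, 48, 8, 27, 5]
  queue [25] -> pop 25, enqueue [none], visited so far: [28, 4, 47, 14, 37, 48, 8, 27, 5, 25]
Result: [28, 4, 47, 14, 37, 48, 8, 27, 5, 25]


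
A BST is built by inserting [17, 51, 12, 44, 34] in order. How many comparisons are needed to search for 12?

Search path for 12: 17 -> 12
Found: True
Comparisons: 2


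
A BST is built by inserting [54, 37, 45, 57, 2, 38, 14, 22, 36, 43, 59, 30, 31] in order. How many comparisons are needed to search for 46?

Search path for 46: 54 -> 37 -> 45
Found: False
Comparisons: 3


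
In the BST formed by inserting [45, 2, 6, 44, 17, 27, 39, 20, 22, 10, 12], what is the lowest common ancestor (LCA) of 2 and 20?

Tree insertion order: [45, 2, 6, 44, 17, 27, 39, 20, 22, 10, 12]
Tree (level-order array): [45, 2, None, None, 6, None, 44, 17, None, 10, 27, None, 12, 20, 39, None, None, None, 22]
In a BST, the LCA of p=2, q=20 is the first node v on the
root-to-leaf path with p <= v <= q (go left if both < v, right if both > v).
Walk from root:
  at 45: both 2 and 20 < 45, go left
  at 2: 2 <= 2 <= 20, this is the LCA
LCA = 2


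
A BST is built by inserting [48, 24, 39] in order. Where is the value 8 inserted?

Starting tree (level order): [48, 24, None, None, 39]
Insertion path: 48 -> 24
Result: insert 8 as left child of 24
Final tree (level order): [48, 24, None, 8, 39]


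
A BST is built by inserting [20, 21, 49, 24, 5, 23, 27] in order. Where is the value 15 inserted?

Starting tree (level order): [20, 5, 21, None, None, None, 49, 24, None, 23, 27]
Insertion path: 20 -> 5
Result: insert 15 as right child of 5
Final tree (level order): [20, 5, 21, None, 15, None, 49, None, None, 24, None, 23, 27]


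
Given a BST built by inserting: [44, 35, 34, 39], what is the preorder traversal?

Tree insertion order: [44, 35, 34, 39]
Tree (level-order array): [44, 35, None, 34, 39]
Preorder traversal: [44, 35, 34, 39]


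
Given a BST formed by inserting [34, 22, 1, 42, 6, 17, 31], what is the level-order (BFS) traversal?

Tree insertion order: [34, 22, 1, 42, 6, 17, 31]
Tree (level-order array): [34, 22, 42, 1, 31, None, None, None, 6, None, None, None, 17]
BFS from the root, enqueuing left then right child of each popped node:
  queue [34] -> pop 34, enqueue [22, 42], visited so far: [34]
  queue [22, 42] -> pop 22, enqueue [1, 31], visited so far: [34, 22]
  queue [42, 1, 31] -> pop 42, enqueue [none], visited so far: [34, 22, 42]
  queue [1, 31] -> pop 1, enqueue [6], visited so far: [34, 22, 42, 1]
  queue [31, 6] -> pop 31, enqueue [none], visited so far: [34, 22, 42, 1, 31]
  queue [6] -> pop 6, enqueue [17], visited so far: [34, 22, 42, 1, 31, 6]
  queue [17] -> pop 17, enqueue [none], visited so far: [34, 22, 42, 1, 31, 6, 17]
Result: [34, 22, 42, 1, 31, 6, 17]


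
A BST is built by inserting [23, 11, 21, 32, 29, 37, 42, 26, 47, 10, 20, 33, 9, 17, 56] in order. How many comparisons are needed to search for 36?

Search path for 36: 23 -> 32 -> 37 -> 33
Found: False
Comparisons: 4


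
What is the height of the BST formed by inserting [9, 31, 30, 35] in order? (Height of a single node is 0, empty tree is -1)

Insertion order: [9, 31, 30, 35]
Tree (level-order array): [9, None, 31, 30, 35]
Compute height bottom-up (empty subtree = -1):
  height(30) = 1 + max(-1, -1) = 0
  height(35) = 1 + max(-1, -1) = 0
  height(31) = 1 + max(0, 0) = 1
  height(9) = 1 + max(-1, 1) = 2
Height = 2


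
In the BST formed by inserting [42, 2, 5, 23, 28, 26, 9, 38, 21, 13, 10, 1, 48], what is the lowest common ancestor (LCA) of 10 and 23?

Tree insertion order: [42, 2, 5, 23, 28, 26, 9, 38, 21, 13, 10, 1, 48]
Tree (level-order array): [42, 2, 48, 1, 5, None, None, None, None, None, 23, 9, 28, None, 21, 26, 38, 13, None, None, None, None, None, 10]
In a BST, the LCA of p=10, q=23 is the first node v on the
root-to-leaf path with p <= v <= q (go left if both < v, right if both > v).
Walk from root:
  at 42: both 10 and 23 < 42, go left
  at 2: both 10 and 23 > 2, go right
  at 5: both 10 and 23 > 5, go right
  at 23: 10 <= 23 <= 23, this is the LCA
LCA = 23


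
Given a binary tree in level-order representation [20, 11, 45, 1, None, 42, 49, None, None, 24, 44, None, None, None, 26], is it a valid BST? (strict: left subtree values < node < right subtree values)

Level-order array: [20, 11, 45, 1, None, 42, 49, None, None, 24, 44, None, None, None, 26]
Validate using subtree bounds (lo, hi): at each node, require lo < value < hi,
then recurse left with hi=value and right with lo=value.
Preorder trace (stopping at first violation):
  at node 20 with bounds (-inf, +inf): OK
  at node 11 with bounds (-inf, 20): OK
  at node 1 with bounds (-inf, 11): OK
  at node 45 with bounds (20, +inf): OK
  at node 42 with bounds (20, 45): OK
  at node 24 with bounds (20, 42): OK
  at node 26 with bounds (24, 42): OK
  at node 44 with bounds (42, 45): OK
  at node 49 with bounds (45, +inf): OK
No violation found at any node.
Result: Valid BST


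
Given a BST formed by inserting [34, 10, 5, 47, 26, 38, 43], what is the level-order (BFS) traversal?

Tree insertion order: [34, 10, 5, 47, 26, 38, 43]
Tree (level-order array): [34, 10, 47, 5, 26, 38, None, None, None, None, None, None, 43]
BFS from the root, enqueuing left then right child of each popped node:
  queue [34] -> pop 34, enqueue [10, 47], visited so far: [34]
  queue [10, 47] -> pop 10, enqueue [5, 26], visited so far: [34, 10]
  queue [47, 5, 26] -> pop 47, enqueue [38], visited so far: [34, 10, 47]
  queue [5, 26, 38] -> pop 5, enqueue [none], visited so far: [34, 10, 47, 5]
  queue [26, 38] -> pop 26, enqueue [none], visited so far: [34, 10, 47, 5, 26]
  queue [38] -> pop 38, enqueue [43], visited so far: [34, 10, 47, 5, 26, 38]
  queue [43] -> pop 43, enqueue [none], visited so far: [34, 10, 47, 5, 26, 38, 43]
Result: [34, 10, 47, 5, 26, 38, 43]


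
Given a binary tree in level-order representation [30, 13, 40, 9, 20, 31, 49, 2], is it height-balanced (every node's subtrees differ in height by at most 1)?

Tree (level-order array): [30, 13, 40, 9, 20, 31, 49, 2]
Definition: a tree is height-balanced if, at every node, |h(left) - h(right)| <= 1 (empty subtree has height -1).
Bottom-up per-node check:
  node 2: h_left=-1, h_right=-1, diff=0 [OK], height=0
  node 9: h_left=0, h_right=-1, diff=1 [OK], height=1
  node 20: h_left=-1, h_right=-1, diff=0 [OK], height=0
  node 13: h_left=1, h_right=0, diff=1 [OK], height=2
  node 31: h_left=-1, h_right=-1, diff=0 [OK], height=0
  node 49: h_left=-1, h_right=-1, diff=0 [OK], height=0
  node 40: h_left=0, h_right=0, diff=0 [OK], height=1
  node 30: h_left=2, h_right=1, diff=1 [OK], height=3
All nodes satisfy the balance condition.
Result: Balanced


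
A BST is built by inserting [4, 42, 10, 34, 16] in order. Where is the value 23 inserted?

Starting tree (level order): [4, None, 42, 10, None, None, 34, 16]
Insertion path: 4 -> 42 -> 10 -> 34 -> 16
Result: insert 23 as right child of 16
Final tree (level order): [4, None, 42, 10, None, None, 34, 16, None, None, 23]


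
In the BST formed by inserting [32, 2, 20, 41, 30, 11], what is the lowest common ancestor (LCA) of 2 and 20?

Tree insertion order: [32, 2, 20, 41, 30, 11]
Tree (level-order array): [32, 2, 41, None, 20, None, None, 11, 30]
In a BST, the LCA of p=2, q=20 is the first node v on the
root-to-leaf path with p <= v <= q (go left if both < v, right if both > v).
Walk from root:
  at 32: both 2 and 20 < 32, go left
  at 2: 2 <= 2 <= 20, this is the LCA
LCA = 2


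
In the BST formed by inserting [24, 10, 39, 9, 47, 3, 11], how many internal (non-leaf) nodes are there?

Tree built from: [24, 10, 39, 9, 47, 3, 11]
Tree (level-order array): [24, 10, 39, 9, 11, None, 47, 3]
Rule: An internal node has at least one child.
Per-node child counts:
  node 24: 2 child(ren)
  node 10: 2 child(ren)
  node 9: 1 child(ren)
  node 3: 0 child(ren)
  node 11: 0 child(ren)
  node 39: 1 child(ren)
  node 47: 0 child(ren)
Matching nodes: [24, 10, 9, 39]
Count of internal (non-leaf) nodes: 4


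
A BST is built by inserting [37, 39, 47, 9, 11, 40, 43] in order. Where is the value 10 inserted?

Starting tree (level order): [37, 9, 39, None, 11, None, 47, None, None, 40, None, None, 43]
Insertion path: 37 -> 9 -> 11
Result: insert 10 as left child of 11
Final tree (level order): [37, 9, 39, None, 11, None, 47, 10, None, 40, None, None, None, None, 43]


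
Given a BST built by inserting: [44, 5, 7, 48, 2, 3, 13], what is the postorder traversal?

Tree insertion order: [44, 5, 7, 48, 2, 3, 13]
Tree (level-order array): [44, 5, 48, 2, 7, None, None, None, 3, None, 13]
Postorder traversal: [3, 2, 13, 7, 5, 48, 44]


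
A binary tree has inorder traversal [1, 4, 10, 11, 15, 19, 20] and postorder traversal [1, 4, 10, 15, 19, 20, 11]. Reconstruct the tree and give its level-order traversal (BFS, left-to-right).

Inorder:   [1, 4, 10, 11, 15, 19, 20]
Postorder: [1, 4, 10, 15, 19, 20, 11]
Algorithm: postorder visits root last, so walk postorder right-to-left;
each value is the root of the current inorder slice — split it at that
value, recurse on the right subtree first, then the left.
Recursive splits:
  root=11; inorder splits into left=[1, 4, 10], right=[15, 19, 20]
  root=20; inorder splits into left=[15, 19], right=[]
  root=19; inorder splits into left=[15], right=[]
  root=15; inorder splits into left=[], right=[]
  root=10; inorder splits into left=[1, 4], right=[]
  root=4; inorder splits into left=[1], right=[]
  root=1; inorder splits into left=[], right=[]
Reconstructed level-order: [11, 10, 20, 4, 19, 1, 15]


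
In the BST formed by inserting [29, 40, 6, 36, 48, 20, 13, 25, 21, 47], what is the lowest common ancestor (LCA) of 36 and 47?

Tree insertion order: [29, 40, 6, 36, 48, 20, 13, 25, 21, 47]
Tree (level-order array): [29, 6, 40, None, 20, 36, 48, 13, 25, None, None, 47, None, None, None, 21]
In a BST, the LCA of p=36, q=47 is the first node v on the
root-to-leaf path with p <= v <= q (go left if both < v, right if both > v).
Walk from root:
  at 29: both 36 and 47 > 29, go right
  at 40: 36 <= 40 <= 47, this is the LCA
LCA = 40


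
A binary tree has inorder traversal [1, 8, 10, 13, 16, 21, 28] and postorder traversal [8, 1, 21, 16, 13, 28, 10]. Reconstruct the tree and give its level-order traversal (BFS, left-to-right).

Inorder:   [1, 8, 10, 13, 16, 21, 28]
Postorder: [8, 1, 21, 16, 13, 28, 10]
Algorithm: postorder visits root last, so walk postorder right-to-left;
each value is the root of the current inorder slice — split it at that
value, recurse on the right subtree first, then the left.
Recursive splits:
  root=10; inorder splits into left=[1, 8], right=[13, 16, 21, 28]
  root=28; inorder splits into left=[13, 16, 21], right=[]
  root=13; inorder splits into left=[], right=[16, 21]
  root=16; inorder splits into left=[], right=[21]
  root=21; inorder splits into left=[], right=[]
  root=1; inorder splits into left=[], right=[8]
  root=8; inorder splits into left=[], right=[]
Reconstructed level-order: [10, 1, 28, 8, 13, 16, 21]


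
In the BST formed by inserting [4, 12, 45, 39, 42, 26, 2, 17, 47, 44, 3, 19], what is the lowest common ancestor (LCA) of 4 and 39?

Tree insertion order: [4, 12, 45, 39, 42, 26, 2, 17, 47, 44, 3, 19]
Tree (level-order array): [4, 2, 12, None, 3, None, 45, None, None, 39, 47, 26, 42, None, None, 17, None, None, 44, None, 19]
In a BST, the LCA of p=4, q=39 is the first node v on the
root-to-leaf path with p <= v <= q (go left if both < v, right if both > v).
Walk from root:
  at 4: 4 <= 4 <= 39, this is the LCA
LCA = 4


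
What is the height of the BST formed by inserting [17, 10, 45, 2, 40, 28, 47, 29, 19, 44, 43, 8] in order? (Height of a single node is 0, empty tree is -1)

Insertion order: [17, 10, 45, 2, 40, 28, 47, 29, 19, 44, 43, 8]
Tree (level-order array): [17, 10, 45, 2, None, 40, 47, None, 8, 28, 44, None, None, None, None, 19, 29, 43]
Compute height bottom-up (empty subtree = -1):
  height(8) = 1 + max(-1, -1) = 0
  height(2) = 1 + max(-1, 0) = 1
  height(10) = 1 + max(1, -1) = 2
  height(19) = 1 + max(-1, -1) = 0
  height(29) = 1 + max(-1, -1) = 0
  height(28) = 1 + max(0, 0) = 1
  height(43) = 1 + max(-1, -1) = 0
  height(44) = 1 + max(0, -1) = 1
  height(40) = 1 + max(1, 1) = 2
  height(47) = 1 + max(-1, -1) = 0
  height(45) = 1 + max(2, 0) = 3
  height(17) = 1 + max(2, 3) = 4
Height = 4


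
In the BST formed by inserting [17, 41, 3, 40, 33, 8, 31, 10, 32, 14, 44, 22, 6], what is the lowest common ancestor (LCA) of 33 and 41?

Tree insertion order: [17, 41, 3, 40, 33, 8, 31, 10, 32, 14, 44, 22, 6]
Tree (level-order array): [17, 3, 41, None, 8, 40, 44, 6, 10, 33, None, None, None, None, None, None, 14, 31, None, None, None, 22, 32]
In a BST, the LCA of p=33, q=41 is the first node v on the
root-to-leaf path with p <= v <= q (go left if both < v, right if both > v).
Walk from root:
  at 17: both 33 and 41 > 17, go right
  at 41: 33 <= 41 <= 41, this is the LCA
LCA = 41


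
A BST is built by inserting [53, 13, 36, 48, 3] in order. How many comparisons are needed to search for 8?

Search path for 8: 53 -> 13 -> 3
Found: False
Comparisons: 3


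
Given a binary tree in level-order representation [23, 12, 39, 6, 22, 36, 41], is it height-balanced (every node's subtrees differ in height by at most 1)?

Tree (level-order array): [23, 12, 39, 6, 22, 36, 41]
Definition: a tree is height-balanced if, at every node, |h(left) - h(right)| <= 1 (empty subtree has height -1).
Bottom-up per-node check:
  node 6: h_left=-1, h_right=-1, diff=0 [OK], height=0
  node 22: h_left=-1, h_right=-1, diff=0 [OK], height=0
  node 12: h_left=0, h_right=0, diff=0 [OK], height=1
  node 36: h_left=-1, h_right=-1, diff=0 [OK], height=0
  node 41: h_left=-1, h_right=-1, diff=0 [OK], height=0
  node 39: h_left=0, h_right=0, diff=0 [OK], height=1
  node 23: h_left=1, h_right=1, diff=0 [OK], height=2
All nodes satisfy the balance condition.
Result: Balanced


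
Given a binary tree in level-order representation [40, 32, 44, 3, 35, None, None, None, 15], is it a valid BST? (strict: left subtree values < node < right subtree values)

Level-order array: [40, 32, 44, 3, 35, None, None, None, 15]
Validate using subtree bounds (lo, hi): at each node, require lo < value < hi,
then recurse left with hi=value and right with lo=value.
Preorder trace (stopping at first violation):
  at node 40 with bounds (-inf, +inf): OK
  at node 32 with bounds (-inf, 40): OK
  at node 3 with bounds (-inf, 32): OK
  at node 15 with bounds (3, 32): OK
  at node 35 with bounds (32, 40): OK
  at node 44 with bounds (40, +inf): OK
No violation found at any node.
Result: Valid BST


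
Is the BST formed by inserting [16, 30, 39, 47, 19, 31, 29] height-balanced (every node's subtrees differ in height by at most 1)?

Tree (level-order array): [16, None, 30, 19, 39, None, 29, 31, 47]
Definition: a tree is height-balanced if, at every node, |h(left) - h(right)| <= 1 (empty subtree has height -1).
Bottom-up per-node check:
  node 29: h_left=-1, h_right=-1, diff=0 [OK], height=0
  node 19: h_left=-1, h_right=0, diff=1 [OK], height=1
  node 31: h_left=-1, h_right=-1, diff=0 [OK], height=0
  node 47: h_left=-1, h_right=-1, diff=0 [OK], height=0
  node 39: h_left=0, h_right=0, diff=0 [OK], height=1
  node 30: h_left=1, h_right=1, diff=0 [OK], height=2
  node 16: h_left=-1, h_right=2, diff=3 [FAIL (|-1-2|=3 > 1)], height=3
Node 16 violates the condition: |-1 - 2| = 3 > 1.
Result: Not balanced


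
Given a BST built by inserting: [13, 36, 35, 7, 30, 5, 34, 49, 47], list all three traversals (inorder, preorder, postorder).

Tree insertion order: [13, 36, 35, 7, 30, 5, 34, 49, 47]
Tree (level-order array): [13, 7, 36, 5, None, 35, 49, None, None, 30, None, 47, None, None, 34]
Inorder (L, root, R): [5, 7, 13, 30, 34, 35, 36, 47, 49]
Preorder (root, L, R): [13, 7, 5, 36, 35, 30, 34, 49, 47]
Postorder (L, R, root): [5, 7, 34, 30, 35, 47, 49, 36, 13]


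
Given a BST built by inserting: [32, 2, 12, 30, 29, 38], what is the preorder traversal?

Tree insertion order: [32, 2, 12, 30, 29, 38]
Tree (level-order array): [32, 2, 38, None, 12, None, None, None, 30, 29]
Preorder traversal: [32, 2, 12, 30, 29, 38]


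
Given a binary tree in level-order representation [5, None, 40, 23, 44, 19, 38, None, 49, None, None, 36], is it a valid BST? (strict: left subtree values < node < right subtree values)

Level-order array: [5, None, 40, 23, 44, 19, 38, None, 49, None, None, 36]
Validate using subtree bounds (lo, hi): at each node, require lo < value < hi,
then recurse left with hi=value and right with lo=value.
Preorder trace (stopping at first violation):
  at node 5 with bounds (-inf, +inf): OK
  at node 40 with bounds (5, +inf): OK
  at node 23 with bounds (5, 40): OK
  at node 19 with bounds (5, 23): OK
  at node 38 with bounds (23, 40): OK
  at node 36 with bounds (23, 38): OK
  at node 44 with bounds (40, +inf): OK
  at node 49 with bounds (44, +inf): OK
No violation found at any node.
Result: Valid BST


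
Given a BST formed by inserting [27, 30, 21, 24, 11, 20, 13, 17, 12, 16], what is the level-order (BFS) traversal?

Tree insertion order: [27, 30, 21, 24, 11, 20, 13, 17, 12, 16]
Tree (level-order array): [27, 21, 30, 11, 24, None, None, None, 20, None, None, 13, None, 12, 17, None, None, 16]
BFS from the root, enqueuing left then right child of each popped node:
  queue [27] -> pop 27, enqueue [21, 30], visited so far: [27]
  queue [21, 30] -> pop 21, enqueue [11, 24], visited so far: [27, 21]
  queue [30, 11, 24] -> pop 30, enqueue [none], visited so far: [27, 21, 30]
  queue [11, 24] -> pop 11, enqueue [20], visited so far: [27, 21, 30, 11]
  queue [24, 20] -> pop 24, enqueue [none], visited so far: [27, 21, 30, 11, 24]
  queue [20] -> pop 20, enqueue [13], visited so far: [27, 21, 30, 11, 24, 20]
  queue [13] -> pop 13, enqueue [12, 17], visited so far: [27, 21, 30, 11, 24, 20, 13]
  queue [12, 17] -> pop 12, enqueue [none], visited so far: [27, 21, 30, 11, 24, 20, 13, 12]
  queue [17] -> pop 17, enqueue [16], visited so far: [27, 21, 30, 11, 24, 20, 13, 12, 17]
  queue [16] -> pop 16, enqueue [none], visited so far: [27, 21, 30, 11, 24, 20, 13, 12, 17, 16]
Result: [27, 21, 30, 11, 24, 20, 13, 12, 17, 16]


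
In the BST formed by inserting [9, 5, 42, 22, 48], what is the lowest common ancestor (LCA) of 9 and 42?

Tree insertion order: [9, 5, 42, 22, 48]
Tree (level-order array): [9, 5, 42, None, None, 22, 48]
In a BST, the LCA of p=9, q=42 is the first node v on the
root-to-leaf path with p <= v <= q (go left if both < v, right if both > v).
Walk from root:
  at 9: 9 <= 9 <= 42, this is the LCA
LCA = 9


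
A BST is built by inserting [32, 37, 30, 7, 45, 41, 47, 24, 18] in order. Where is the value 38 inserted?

Starting tree (level order): [32, 30, 37, 7, None, None, 45, None, 24, 41, 47, 18]
Insertion path: 32 -> 37 -> 45 -> 41
Result: insert 38 as left child of 41
Final tree (level order): [32, 30, 37, 7, None, None, 45, None, 24, 41, 47, 18, None, 38]


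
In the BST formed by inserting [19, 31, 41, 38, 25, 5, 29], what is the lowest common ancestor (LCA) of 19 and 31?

Tree insertion order: [19, 31, 41, 38, 25, 5, 29]
Tree (level-order array): [19, 5, 31, None, None, 25, 41, None, 29, 38]
In a BST, the LCA of p=19, q=31 is the first node v on the
root-to-leaf path with p <= v <= q (go left if both < v, right if both > v).
Walk from root:
  at 19: 19 <= 19 <= 31, this is the LCA
LCA = 19


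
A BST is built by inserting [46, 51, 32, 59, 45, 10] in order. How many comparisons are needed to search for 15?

Search path for 15: 46 -> 32 -> 10
Found: False
Comparisons: 3


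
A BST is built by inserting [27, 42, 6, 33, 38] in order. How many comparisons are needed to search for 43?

Search path for 43: 27 -> 42
Found: False
Comparisons: 2


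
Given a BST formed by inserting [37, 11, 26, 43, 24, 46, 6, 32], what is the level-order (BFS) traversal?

Tree insertion order: [37, 11, 26, 43, 24, 46, 6, 32]
Tree (level-order array): [37, 11, 43, 6, 26, None, 46, None, None, 24, 32]
BFS from the root, enqueuing left then right child of each popped node:
  queue [37] -> pop 37, enqueue [11, 43], visited so far: [37]
  queue [11, 43] -> pop 11, enqueue [6, 26], visited so far: [37, 11]
  queue [43, 6, 26] -> pop 43, enqueue [46], visited so far: [37, 11, 43]
  queue [6, 26, 46] -> pop 6, enqueue [none], visited so far: [37, 11, 43, 6]
  queue [26, 46] -> pop 26, enqueue [24, 32], visited so far: [37, 11, 43, 6, 26]
  queue [46, 24, 32] -> pop 46, enqueue [none], visited so far: [37, 11, 43, 6, 26, 46]
  queue [24, 32] -> pop 24, enqueue [none], visited so far: [37, 11, 43, 6, 26, 46, 24]
  queue [32] -> pop 32, enqueue [none], visited so far: [37, 11, 43, 6, 26, 46, 24, 32]
Result: [37, 11, 43, 6, 26, 46, 24, 32]


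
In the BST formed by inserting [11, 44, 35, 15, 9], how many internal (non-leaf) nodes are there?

Tree built from: [11, 44, 35, 15, 9]
Tree (level-order array): [11, 9, 44, None, None, 35, None, 15]
Rule: An internal node has at least one child.
Per-node child counts:
  node 11: 2 child(ren)
  node 9: 0 child(ren)
  node 44: 1 child(ren)
  node 35: 1 child(ren)
  node 15: 0 child(ren)
Matching nodes: [11, 44, 35]
Count of internal (non-leaf) nodes: 3


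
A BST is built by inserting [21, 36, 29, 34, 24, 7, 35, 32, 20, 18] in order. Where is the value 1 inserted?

Starting tree (level order): [21, 7, 36, None, 20, 29, None, 18, None, 24, 34, None, None, None, None, 32, 35]
Insertion path: 21 -> 7
Result: insert 1 as left child of 7
Final tree (level order): [21, 7, 36, 1, 20, 29, None, None, None, 18, None, 24, 34, None, None, None, None, 32, 35]


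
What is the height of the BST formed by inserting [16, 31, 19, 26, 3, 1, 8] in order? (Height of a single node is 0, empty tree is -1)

Insertion order: [16, 31, 19, 26, 3, 1, 8]
Tree (level-order array): [16, 3, 31, 1, 8, 19, None, None, None, None, None, None, 26]
Compute height bottom-up (empty subtree = -1):
  height(1) = 1 + max(-1, -1) = 0
  height(8) = 1 + max(-1, -1) = 0
  height(3) = 1 + max(0, 0) = 1
  height(26) = 1 + max(-1, -1) = 0
  height(19) = 1 + max(-1, 0) = 1
  height(31) = 1 + max(1, -1) = 2
  height(16) = 1 + max(1, 2) = 3
Height = 3


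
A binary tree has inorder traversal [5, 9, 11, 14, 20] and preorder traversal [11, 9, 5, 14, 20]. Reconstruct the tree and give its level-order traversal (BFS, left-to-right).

Inorder:  [5, 9, 11, 14, 20]
Preorder: [11, 9, 5, 14, 20]
Algorithm: preorder visits root first, so consume preorder in order;
for each root, split the current inorder slice at that value into
left-subtree inorder and right-subtree inorder, then recurse.
Recursive splits:
  root=11; inorder splits into left=[5, 9], right=[14, 20]
  root=9; inorder splits into left=[5], right=[]
  root=5; inorder splits into left=[], right=[]
  root=14; inorder splits into left=[], right=[20]
  root=20; inorder splits into left=[], right=[]
Reconstructed level-order: [11, 9, 14, 5, 20]
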